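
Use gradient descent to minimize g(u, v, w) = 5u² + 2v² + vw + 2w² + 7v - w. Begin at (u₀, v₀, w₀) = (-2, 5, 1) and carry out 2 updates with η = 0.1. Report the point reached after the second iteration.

∇g = (10u, 4v + w + 7, v + 4w - 1)
(u₁, v₁, w₁) = (-2, 5, 1) − 0.1·(-20, 28, 8) = (0, 2.2, 0.2)
(u₂, v₂, w₂) = (0, 2.2, 0.2) − 0.1·(0, 16, 2) = (0, 0.6, 0)

(0, 0.6, 0)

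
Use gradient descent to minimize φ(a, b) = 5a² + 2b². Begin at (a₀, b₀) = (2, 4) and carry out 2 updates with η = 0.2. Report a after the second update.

∇φ = (10a, 4b)
(a₁, b₁) = (2, 4) − 0.2·(20, 16) = (-2, 0.8)
(a₂, b₂) = (-2, 0.8) − 0.2·(-20, 3.2) = (2, 0.16)
a = 2

2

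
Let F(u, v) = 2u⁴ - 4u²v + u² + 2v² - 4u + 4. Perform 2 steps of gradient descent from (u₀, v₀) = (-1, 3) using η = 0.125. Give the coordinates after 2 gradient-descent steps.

(5.703125, 3.53125)

∇F = (8u³ - 8uv + 2u - 4, -4u² + 4v)
Step 1: at (-1, 3), ∇F = (10, 8) → (-1, 3) − 0.125·(10, 8) = (-2.25, 2)
Step 2: at (-2.25, 2), ∇F = (-63.625, -12.25) → (-2.25, 2) − 0.125·(-63.625, -12.25) = (5.703125, 3.53125)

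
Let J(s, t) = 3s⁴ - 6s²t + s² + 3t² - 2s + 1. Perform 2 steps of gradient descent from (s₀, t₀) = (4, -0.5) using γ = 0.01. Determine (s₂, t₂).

∇J = (12s³ - 12st + 2s - 2, -6s² + 6t)
Step 1: at (4, -0.5), ∇J = (798, -99) → (4, -0.5) − 0.01·(798, -99) = (-3.98, 0.49)
Step 2: at (-3.98, 0.49), ∇J = (-743.095104, -92.1024) → (-3.98, 0.49) − 0.01·(-743.095104, -92.1024) = (3.45095104, 1.411024)

(3.45095104, 1.411024)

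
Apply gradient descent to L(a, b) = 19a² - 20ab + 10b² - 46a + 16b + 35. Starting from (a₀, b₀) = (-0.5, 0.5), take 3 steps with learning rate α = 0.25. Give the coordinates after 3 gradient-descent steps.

∇L = (38a - 20b - 46, -20a + 20b + 16)
Step 1: at (-0.5, 0.5), ∇L = (-75, 36) → (-0.5, 0.5) − 0.25·(-75, 36) = (18.25, -8.5)
Step 2: at (18.25, -8.5), ∇L = (817.5, -519) → (18.25, -8.5) − 0.25·(817.5, -519) = (-186.125, 121.25)
Step 3: at (-186.125, 121.25), ∇L = (-9543.75, 6163.5) → (-186.125, 121.25) − 0.25·(-9543.75, 6163.5) = (2199.8125, -1419.625)

(2199.8125, -1419.625)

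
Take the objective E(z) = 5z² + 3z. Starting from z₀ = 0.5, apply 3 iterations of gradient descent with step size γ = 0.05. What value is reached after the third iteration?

E′(z) = 10z + 3
Step 1: E′(0.5) = 8; z₁ = 0.5 − 0.05·8 = 0.1
Step 2: E′(0.1) = 4; z₂ = 0.1 − 0.05·4 = -0.1
Step 3: E′(-0.1) = 2; z₃ = -0.1 − 0.05·2 = -0.2

-0.2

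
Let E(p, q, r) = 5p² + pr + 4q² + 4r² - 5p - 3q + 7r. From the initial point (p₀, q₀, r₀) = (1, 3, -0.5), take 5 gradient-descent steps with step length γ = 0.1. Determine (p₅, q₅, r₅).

∇E = (10p + r - 5, 8q - 3, p + 8r + 7)
Step 1: at (1, 3, -0.5), ∇E = (4.5, 21, 4) → (1, 3, -0.5) − 0.1·(4.5, 21, 4) = (0.55, 0.9, -0.9)
Step 2: at (0.55, 0.9, -0.9), ∇E = (-0.4, 4.2, 0.35) → (0.55, 0.9, -0.9) − 0.1·(-0.4, 4.2, 0.35) = (0.59, 0.48, -0.935)
Step 3: at (0.59, 0.48, -0.935), ∇E = (-0.035, 0.84, 0.11) → (0.59, 0.48, -0.935) − 0.1·(-0.035, 0.84, 0.11) = (0.5935, 0.396, -0.946)
Step 4: at (0.5935, 0.396, -0.946), ∇E = (-0.011, 0.168, 0.0255) → (0.5935, 0.396, -0.946) − 0.1·(-0.011, 0.168, 0.0255) = (0.5946, 0.3792, -0.94855)
Step 5: at (0.5946, 0.3792, -0.94855), ∇E = (-0.00255, 0.0336, 0.0062) → (0.5946, 0.3792, -0.94855) − 0.1·(-0.00255, 0.0336, 0.0062) = (0.594855, 0.37584, -0.94917)

(0.594855, 0.37584, -0.94917)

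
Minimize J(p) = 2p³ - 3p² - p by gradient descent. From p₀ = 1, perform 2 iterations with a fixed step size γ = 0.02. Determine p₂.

J′(p) = 6p² - 6p - 1
p₁ = 1 − 0.02·(-1) = 1.02
p₂ = 1.02 − 0.02·(-0.8776) = 1.037552

1.037552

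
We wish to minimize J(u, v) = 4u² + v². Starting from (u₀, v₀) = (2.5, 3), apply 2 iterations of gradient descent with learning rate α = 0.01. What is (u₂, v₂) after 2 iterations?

∇J = (8u, 2v)
(u₁, v₁) = (2.5, 3) − 0.01·(20, 6) = (2.3, 2.94)
(u₂, v₂) = (2.3, 2.94) − 0.01·(18.4, 5.88) = (2.116, 2.8812)

(2.116, 2.8812)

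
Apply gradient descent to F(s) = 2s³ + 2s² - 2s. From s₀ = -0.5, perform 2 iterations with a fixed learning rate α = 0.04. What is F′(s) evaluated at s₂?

-2.65757184

F′(s) = 6s² + 4s - 2
Step 1: F′(-0.5) = -2.5; s₁ = -0.5 − 0.04·(-2.5) = -0.4
Step 2: F′(-0.4) = -2.64; s₂ = -0.4 − 0.04·(-2.64) = -0.2944
F′(s) at (-0.2944) = -2.65757184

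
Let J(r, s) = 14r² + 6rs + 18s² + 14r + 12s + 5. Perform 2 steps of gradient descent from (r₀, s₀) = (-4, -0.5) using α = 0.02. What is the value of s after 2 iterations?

∇J = (28r + 6s + 14, 6r + 36s + 12)
Step 1: at (-4, -0.5), ∇J = (-101, -30) → (-4, -0.5) − 0.02·(-101, -30) = (-1.98, 0.1)
Step 2: at (-1.98, 0.1), ∇J = (-40.84, 3.72) → (-1.98, 0.1) − 0.02·(-40.84, 3.72) = (-1.1632, 0.0256)
s = 0.0256

0.0256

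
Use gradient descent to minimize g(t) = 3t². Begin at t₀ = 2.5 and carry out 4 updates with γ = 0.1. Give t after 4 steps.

0.064

g′(t) = 6t
Step 1: g′(2.5) = 15; t₁ = 2.5 − 0.1·15 = 1
Step 2: g′(1) = 6; t₂ = 1 − 0.1·6 = 0.4
Step 3: g′(0.4) = 2.4; t₃ = 0.4 − 0.1·2.4 = 0.16
Step 4: g′(0.16) = 0.96; t₄ = 0.16 − 0.1·0.96 = 0.064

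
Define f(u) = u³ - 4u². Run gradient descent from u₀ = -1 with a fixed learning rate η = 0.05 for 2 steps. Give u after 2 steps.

-2.530375

f′(u) = 3u² - 8u
Step 1: f′(-1) = 11; u₁ = -1 − 0.05·11 = -1.55
Step 2: f′(-1.55) = 19.6075; u₂ = -1.55 − 0.05·19.6075 = -2.530375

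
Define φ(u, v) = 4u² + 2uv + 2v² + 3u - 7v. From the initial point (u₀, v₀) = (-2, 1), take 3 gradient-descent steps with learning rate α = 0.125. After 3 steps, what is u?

∇φ = (8u + 2v + 3, 2u + 4v - 7)
(u₁, v₁) = (-2, 1) − 0.125·(-11, -7) = (-0.625, 1.875)
(u₂, v₂) = (-0.625, 1.875) − 0.125·(1.75, -0.75) = (-0.84375, 1.96875)
(u₃, v₃) = (-0.84375, 1.96875) − 0.125·(0.1875, -0.8125) = (-0.8671875, 2.0703125)
u = -0.8671875

-0.8671875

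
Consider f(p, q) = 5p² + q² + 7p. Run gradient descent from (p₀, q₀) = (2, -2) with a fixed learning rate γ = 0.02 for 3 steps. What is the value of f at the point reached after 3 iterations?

10.236179958784

∇f = (10p + 7, 2q)
Step 1: at (2, -2), ∇f = (27, -4) → (2, -2) − 0.02·(27, -4) = (1.46, -1.92)
Step 2: at (1.46, -1.92), ∇f = (21.6, -3.84) → (1.46, -1.92) − 0.02·(21.6, -3.84) = (1.028, -1.8432)
Step 3: at (1.028, -1.8432), ∇f = (17.28, -3.6864) → (1.028, -1.8432) − 0.02·(17.28, -3.6864) = (0.6824, -1.769472)
f(0.6824, -1.769472) = 10.236179958784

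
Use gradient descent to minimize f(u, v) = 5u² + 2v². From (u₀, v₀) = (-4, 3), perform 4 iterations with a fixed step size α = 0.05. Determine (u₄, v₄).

(-0.25, 1.2288)

∇f = (10u, 4v)
(u₁, v₁) = (-4, 3) − 0.05·(-40, 12) = (-2, 2.4)
(u₂, v₂) = (-2, 2.4) − 0.05·(-20, 9.6) = (-1, 1.92)
(u₃, v₃) = (-1, 1.92) − 0.05·(-10, 7.68) = (-0.5, 1.536)
(u₄, v₄) = (-0.5, 1.536) − 0.05·(-5, 6.144) = (-0.25, 1.2288)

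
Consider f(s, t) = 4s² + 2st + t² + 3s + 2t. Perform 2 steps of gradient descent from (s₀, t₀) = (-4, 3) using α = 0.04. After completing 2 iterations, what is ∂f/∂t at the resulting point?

∇f = (8s + 2t + 3, 2s + 2t + 2)
Step 1: at (-4, 3), ∇f = (-23, 0) → (-4, 3) − 0.04·(-23, 0) = (-3.08, 3)
Step 2: at (-3.08, 3), ∇f = (-15.64, 1.84) → (-3.08, 3) − 0.04·(-15.64, 1.84) = (-2.4544, 2.9264)
∂f/∂t at (-2.4544, 2.9264) = 2.944

2.944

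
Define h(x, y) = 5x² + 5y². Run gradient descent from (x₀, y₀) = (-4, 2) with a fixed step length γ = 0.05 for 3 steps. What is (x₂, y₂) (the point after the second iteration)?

(-1, 0.5)

∇h = (10x, 10y)
Step 1: at (-4, 2), ∇h = (-40, 20) → (-4, 2) − 0.05·(-40, 20) = (-2, 1)
Step 2: at (-2, 1), ∇h = (-20, 10) → (-2, 1) − 0.05·(-20, 10) = (-1, 0.5)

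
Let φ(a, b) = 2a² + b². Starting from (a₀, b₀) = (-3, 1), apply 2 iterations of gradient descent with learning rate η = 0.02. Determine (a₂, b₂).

(-2.5392, 0.9216)

∇φ = (4a, 2b)
Step 1: at (-3, 1), ∇φ = (-12, 2) → (-3, 1) − 0.02·(-12, 2) = (-2.76, 0.96)
Step 2: at (-2.76, 0.96), ∇φ = (-11.04, 1.92) → (-2.76, 0.96) − 0.02·(-11.04, 1.92) = (-2.5392, 0.9216)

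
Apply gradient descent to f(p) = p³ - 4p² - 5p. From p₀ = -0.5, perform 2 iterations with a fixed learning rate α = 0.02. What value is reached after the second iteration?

-0.4889015

f′(p) = 3p² - 8p - 5
p₁ = -0.5 − 0.02·(-0.25) = -0.495
p₂ = -0.495 − 0.02·(-0.304925) = -0.4889015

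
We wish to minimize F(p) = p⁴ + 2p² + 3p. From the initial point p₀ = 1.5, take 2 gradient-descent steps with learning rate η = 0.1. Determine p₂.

-0.58125

F′(p) = 4p³ + 4p + 3
p₁ = 1.5 − 0.1·22.5 = -0.75
p₂ = -0.75 − 0.1·(-1.6875) = -0.58125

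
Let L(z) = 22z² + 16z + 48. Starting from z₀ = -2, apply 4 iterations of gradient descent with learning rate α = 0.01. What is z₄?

-0.52456448

L′(z) = 44z + 16
z₁ = -2 − 0.01·(-72) = -1.28
z₂ = -1.28 − 0.01·(-40.32) = -0.8768
z₃ = -0.8768 − 0.01·(-22.5792) = -0.651008
z₄ = -0.651008 − 0.01·(-12.644352) = -0.52456448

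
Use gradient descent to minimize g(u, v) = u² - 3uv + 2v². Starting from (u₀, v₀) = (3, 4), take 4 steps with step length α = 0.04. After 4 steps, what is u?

3.69220608

∇g = (2u - 3v, -3u + 4v)
(u₁, v₁) = (3, 4) − 0.04·(-6, 7) = (3.24, 3.72)
(u₂, v₂) = (3.24, 3.72) − 0.04·(-4.68, 5.16) = (3.4272, 3.5136)
(u₃, v₃) = (3.4272, 3.5136) − 0.04·(-3.6864, 3.7728) = (3.574656, 3.362688)
(u₄, v₄) = (3.574656, 3.362688) − 0.04·(-2.938752, 2.726784) = (3.69220608, 3.25361664)
u = 3.69220608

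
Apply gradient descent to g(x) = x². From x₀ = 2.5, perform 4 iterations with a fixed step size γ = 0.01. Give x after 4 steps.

2.3059204

g′(x) = 2x
x₁ = 2.5 − 0.01·5 = 2.45
x₂ = 2.45 − 0.01·4.9 = 2.401
x₃ = 2.401 − 0.01·4.802 = 2.35298
x₄ = 2.35298 − 0.01·4.70596 = 2.3059204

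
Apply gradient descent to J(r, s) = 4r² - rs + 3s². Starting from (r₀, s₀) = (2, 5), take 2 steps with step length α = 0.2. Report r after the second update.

∇J = (8r - s, -r + 6s)
Step 1: at (2, 5), ∇J = (11, 28) → (2, 5) − 0.2·(11, 28) = (-0.2, -0.6)
Step 2: at (-0.2, -0.6), ∇J = (-1, -3.4) → (-0.2, -0.6) − 0.2·(-1, -3.4) = (0, 0.08)
r = 0

0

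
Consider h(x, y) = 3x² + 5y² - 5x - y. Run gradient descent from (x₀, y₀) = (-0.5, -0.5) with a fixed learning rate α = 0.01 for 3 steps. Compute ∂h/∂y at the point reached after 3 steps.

-4.374

∇h = (6x - 5, 10y - 1)
Step 1: at (-0.5, -0.5), ∇h = (-8, -6) → (-0.5, -0.5) − 0.01·(-8, -6) = (-0.42, -0.44)
Step 2: at (-0.42, -0.44), ∇h = (-7.52, -5.4) → (-0.42, -0.44) − 0.01·(-7.52, -5.4) = (-0.3448, -0.386)
Step 3: at (-0.3448, -0.386), ∇h = (-7.0688, -4.86) → (-0.3448, -0.386) − 0.01·(-7.0688, -4.86) = (-0.274112, -0.3374)
∂h/∂y at (-0.274112, -0.3374) = -4.374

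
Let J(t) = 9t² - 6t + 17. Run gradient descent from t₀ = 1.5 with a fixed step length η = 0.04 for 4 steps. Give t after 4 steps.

0.34050432

J′(t) = 18t - 6
t₁ = 1.5 − 0.04·21 = 0.66
t₂ = 0.66 − 0.04·5.88 = 0.4248
t₃ = 0.4248 − 0.04·1.6464 = 0.358944
t₄ = 0.358944 − 0.04·0.460992 = 0.34050432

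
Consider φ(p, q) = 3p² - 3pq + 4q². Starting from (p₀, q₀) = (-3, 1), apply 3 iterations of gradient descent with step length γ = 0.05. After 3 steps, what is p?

-0.970125

∇φ = (6p - 3q, -3p + 8q)
Step 1: at (-3, 1), ∇φ = (-21, 17) → (-3, 1) − 0.05·(-21, 17) = (-1.95, 0.15)
Step 2: at (-1.95, 0.15), ∇φ = (-12.15, 7.05) → (-1.95, 0.15) − 0.05·(-12.15, 7.05) = (-1.3425, -0.2025)
Step 3: at (-1.3425, -0.2025), ∇φ = (-7.4475, 2.4075) → (-1.3425, -0.2025) − 0.05·(-7.4475, 2.4075) = (-0.970125, -0.322875)
p = -0.970125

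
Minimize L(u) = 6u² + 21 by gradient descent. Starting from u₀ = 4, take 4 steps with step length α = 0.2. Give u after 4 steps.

15.3664

L′(u) = 12u
u₁ = 4 − 0.2·48 = -5.6
u₂ = -5.6 − 0.2·(-67.2) = 7.84
u₃ = 7.84 − 0.2·94.08 = -10.976
u₄ = -10.976 − 0.2·(-131.712) = 15.3664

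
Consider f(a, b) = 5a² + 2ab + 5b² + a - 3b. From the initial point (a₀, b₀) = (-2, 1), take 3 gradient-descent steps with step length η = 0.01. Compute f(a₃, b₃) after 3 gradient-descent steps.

8.892420871168

∇f = (10a + 2b + 1, 2a + 10b - 3)
(a₁, b₁) = (-2, 1) − 0.01·(-17, 3) = (-1.83, 0.97)
(a₂, b₂) = (-1.83, 0.97) − 0.01·(-15.36, 3.04) = (-1.6764, 0.9396)
(a₃, b₃) = (-1.6764, 0.9396) − 0.01·(-13.8848, 3.0432) = (-1.537552, 0.909168)
f(-1.537552, 0.909168) = 8.892420871168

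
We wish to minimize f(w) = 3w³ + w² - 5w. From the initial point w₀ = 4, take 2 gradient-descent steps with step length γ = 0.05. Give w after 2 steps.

f′(w) = 9w² + 2w - 5
Step 1: f′(4) = 147; w₁ = 4 − 0.05·147 = -3.35
Step 2: f′(-3.35) = 89.3025; w₂ = -3.35 − 0.05·89.3025 = -7.815125

-7.815125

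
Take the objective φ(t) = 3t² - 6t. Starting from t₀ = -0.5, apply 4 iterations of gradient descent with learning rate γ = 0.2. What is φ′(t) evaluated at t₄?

φ′(t) = 6t - 6
t₁ = -0.5 − 0.2·(-9) = 1.3
t₂ = 1.3 − 0.2·1.8 = 0.94
t₃ = 0.94 − 0.2·(-0.36) = 1.012
t₄ = 1.012 − 0.2·0.072 = 0.9976
φ′(t) at (0.9976) = -0.0144

-0.0144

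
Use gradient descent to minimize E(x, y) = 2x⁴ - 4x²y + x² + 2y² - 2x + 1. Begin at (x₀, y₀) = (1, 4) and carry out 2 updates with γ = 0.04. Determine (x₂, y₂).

(1.68149248, 3.571456)

∇E = (8x³ - 8xy + 2x - 2, -4x² + 4y)
(x₁, y₁) = (1, 4) − 0.04·(-24, 12) = (1.96, 3.52)
(x₂, y₂) = (1.96, 3.52) − 0.04·(6.962688, -1.2864) = (1.68149248, 3.571456)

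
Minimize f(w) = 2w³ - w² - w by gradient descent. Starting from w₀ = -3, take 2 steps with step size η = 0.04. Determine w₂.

-12.643904

f′(w) = 6w² - 2w - 1
w₁ = -3 − 0.04·59 = -5.36
w₂ = -5.36 − 0.04·182.0976 = -12.643904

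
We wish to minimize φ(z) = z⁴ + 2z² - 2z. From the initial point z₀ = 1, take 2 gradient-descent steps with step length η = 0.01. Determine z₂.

φ′(z) = 4z³ + 4z - 2
z₁ = 1 − 0.01·6 = 0.94
z₂ = 0.94 − 0.01·5.082336 = 0.88917664

0.88917664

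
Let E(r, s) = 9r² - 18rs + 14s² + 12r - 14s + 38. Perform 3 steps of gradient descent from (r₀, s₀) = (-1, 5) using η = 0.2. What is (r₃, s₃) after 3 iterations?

(989.72, -1302.52)

∇E = (18r - 18s + 12, -18r + 28s - 14)
(r₁, s₁) = (-1, 5) − 0.2·(-96, 144) = (18.2, -23.8)
(r₂, s₂) = (18.2, -23.8) − 0.2·(768, -1008) = (-135.4, 177.8)
(r₃, s₃) = (-135.4, 177.8) − 0.2·(-5625.6, 7401.6) = (989.72, -1302.52)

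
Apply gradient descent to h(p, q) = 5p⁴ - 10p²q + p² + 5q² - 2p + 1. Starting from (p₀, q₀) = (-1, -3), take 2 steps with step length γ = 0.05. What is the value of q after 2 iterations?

∇h = (20p³ - 20pq + 2p - 2, -10p² + 10q)
(p₁, q₁) = (-1, -3) − 0.05·(-84, -40) = (3.2, -1)
(p₂, q₂) = (3.2, -1) − 0.05·(723.76, -112.4) = (-32.988, 4.62)
q = 4.62

4.62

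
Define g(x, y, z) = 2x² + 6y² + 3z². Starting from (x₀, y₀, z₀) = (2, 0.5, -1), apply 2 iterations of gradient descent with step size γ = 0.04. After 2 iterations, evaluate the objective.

∇g = (4x, 12y, 6z)
(x₁, y₁, z₁) = (2, 0.5, -1) − 0.04·(8, 6, -6) = (1.68, 0.26, -0.76)
(x₂, y₂, z₂) = (1.68, 0.26, -0.76) − 0.04·(6.72, 3.12, -4.56) = (1.4112, 0.1352, -0.5776)
g(1.4112, 0.1352, -0.5776) = 5.0935104

5.0935104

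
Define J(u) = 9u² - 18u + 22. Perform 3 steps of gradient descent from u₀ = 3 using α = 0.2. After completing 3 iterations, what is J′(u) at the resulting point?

-632.736

J′(u) = 18u - 18
Step 1: J′(3) = 36; u₁ = 3 − 0.2·36 = -4.2
Step 2: J′(-4.2) = -93.6; u₂ = -4.2 − 0.2·(-93.6) = 14.52
Step 3: J′(14.52) = 243.36; u₃ = 14.52 − 0.2·243.36 = -34.152
J′(u) at (-34.152) = -632.736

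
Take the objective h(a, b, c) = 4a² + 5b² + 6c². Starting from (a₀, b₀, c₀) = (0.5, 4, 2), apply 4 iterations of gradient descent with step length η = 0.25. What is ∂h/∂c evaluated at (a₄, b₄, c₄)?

384

∇h = (8a, 10b, 12c)
(a₁, b₁, c₁) = (0.5, 4, 2) − 0.25·(4, 40, 24) = (-0.5, -6, -4)
(a₂, b₂, c₂) = (-0.5, -6, -4) − 0.25·(-4, -60, -48) = (0.5, 9, 8)
(a₃, b₃, c₃) = (0.5, 9, 8) − 0.25·(4, 90, 96) = (-0.5, -13.5, -16)
(a₄, b₄, c₄) = (-0.5, -13.5, -16) − 0.25·(-4, -135, -192) = (0.5, 20.25, 32)
∂h/∂c at (0.5, 20.25, 32) = 384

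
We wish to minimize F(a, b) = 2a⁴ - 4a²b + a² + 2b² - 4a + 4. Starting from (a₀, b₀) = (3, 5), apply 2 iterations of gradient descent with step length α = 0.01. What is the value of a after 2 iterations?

2.19406336

∇F = (8a³ - 8ab + 2a - 4, -4a² + 4b)
(a₁, b₁) = (3, 5) − 0.01·(98, -16) = (2.02, 5.16)
(a₂, b₂) = (2.02, 5.16) − 0.01·(-17.406336, 4.3184) = (2.19406336, 5.116816)
a = 2.19406336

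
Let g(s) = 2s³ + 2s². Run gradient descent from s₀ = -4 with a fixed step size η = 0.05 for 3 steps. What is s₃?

-217.088

g′(s) = 6s² + 4s
s₁ = -4 − 0.05·80 = -8
s₂ = -8 − 0.05·352 = -25.6
s₃ = -25.6 − 0.05·3829.76 = -217.088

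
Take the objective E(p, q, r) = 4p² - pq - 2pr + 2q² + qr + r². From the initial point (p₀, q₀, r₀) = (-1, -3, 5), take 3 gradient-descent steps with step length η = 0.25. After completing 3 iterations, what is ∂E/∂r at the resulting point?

∇E = (8p - q - 2r, -p + 4q + r, -2p + q + 2r)
Step 1: at (-1, -3, 5), ∇E = (-15, -6, 9) → (-1, -3, 5) − 0.25·(-15, -6, 9) = (2.75, -1.5, 2.75)
Step 2: at (2.75, -1.5, 2.75), ∇E = (18, -6, -1.5) → (2.75, -1.5, 2.75) − 0.25·(18, -6, -1.5) = (-1.75, 0, 3.125)
Step 3: at (-1.75, 0, 3.125), ∇E = (-20.25, 4.875, 9.75) → (-1.75, 0, 3.125) − 0.25·(-20.25, 4.875, 9.75) = (3.3125, -1.21875, 0.6875)
∂E/∂r at (3.3125, -1.21875, 0.6875) = -6.46875

-6.46875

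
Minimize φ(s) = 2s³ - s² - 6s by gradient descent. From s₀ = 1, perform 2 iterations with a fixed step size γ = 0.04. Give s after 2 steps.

φ′(s) = 6s² - 2s - 6
s₁ = 1 − 0.04·(-2) = 1.08
s₂ = 1.08 − 0.04·(-1.1616) = 1.126464

1.126464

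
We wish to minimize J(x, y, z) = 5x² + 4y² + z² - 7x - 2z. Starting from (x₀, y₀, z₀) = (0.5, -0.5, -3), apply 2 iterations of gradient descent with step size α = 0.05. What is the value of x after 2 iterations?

∇J = (10x - 7, 8y, 2z - 2)
(x₁, y₁, z₁) = (0.5, -0.5, -3) − 0.05·(-2, -4, -8) = (0.6, -0.3, -2.6)
(x₂, y₂, z₂) = (0.6, -0.3, -2.6) − 0.05·(-1, -2.4, -7.2) = (0.65, -0.18, -2.24)
x = 0.65

0.65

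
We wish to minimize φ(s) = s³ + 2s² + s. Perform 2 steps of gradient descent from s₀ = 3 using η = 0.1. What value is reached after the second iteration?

-1

φ′(s) = 3s² + 4s + 1
s₁ = 3 − 0.1·40 = -1
s₂ = -1 − 0.1·0 = -1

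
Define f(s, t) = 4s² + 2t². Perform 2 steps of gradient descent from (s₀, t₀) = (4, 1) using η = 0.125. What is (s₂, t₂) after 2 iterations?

∇f = (8s, 4t)
(s₁, t₁) = (4, 1) − 0.125·(32, 4) = (0, 0.5)
(s₂, t₂) = (0, 0.5) − 0.125·(0, 2) = (0, 0.25)

(0, 0.25)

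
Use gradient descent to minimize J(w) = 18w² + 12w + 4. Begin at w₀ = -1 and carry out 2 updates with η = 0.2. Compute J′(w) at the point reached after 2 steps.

J′(w) = 36w + 12
w₁ = -1 − 0.2·(-24) = 3.8
w₂ = 3.8 − 0.2·148.8 = -25.96
J′(w) at (-25.96) = -922.56

-922.56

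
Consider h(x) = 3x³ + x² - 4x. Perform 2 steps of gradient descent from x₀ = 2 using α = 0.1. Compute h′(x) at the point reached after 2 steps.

h′(x) = 9x² + 2x - 4
Step 1: h′(2) = 36; x₁ = 2 − 0.1·36 = -1.6
Step 2: h′(-1.6) = 15.84; x₂ = -1.6 − 0.1·15.84 = -3.184
h′(x) at (-3.184) = 80.872704

80.872704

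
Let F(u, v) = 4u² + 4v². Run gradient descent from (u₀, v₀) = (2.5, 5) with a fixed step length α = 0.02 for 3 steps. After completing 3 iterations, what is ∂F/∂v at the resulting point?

23.70816

∇F = (8u, 8v)
(u₁, v₁) = (2.5, 5) − 0.02·(20, 40) = (2.1, 4.2)
(u₂, v₂) = (2.1, 4.2) − 0.02·(16.8, 33.6) = (1.764, 3.528)
(u₃, v₃) = (1.764, 3.528) − 0.02·(14.112, 28.224) = (1.48176, 2.96352)
∂F/∂v at (1.48176, 2.96352) = 23.70816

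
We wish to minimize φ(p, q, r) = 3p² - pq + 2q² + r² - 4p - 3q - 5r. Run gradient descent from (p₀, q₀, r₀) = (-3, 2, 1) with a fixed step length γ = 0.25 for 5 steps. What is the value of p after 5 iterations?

∇φ = (6p - q - 4, -p + 4q - 3, 2r - 5)
Step 1: at (-3, 2, 1), ∇φ = (-24, 8, -3) → (-3, 2, 1) − 0.25·(-24, 8, -3) = (3, 0, 1.75)
Step 2: at (3, 0, 1.75), ∇φ = (14, -6, -1.5) → (3, 0, 1.75) − 0.25·(14, -6, -1.5) = (-0.5, 1.5, 2.125)
Step 3: at (-0.5, 1.5, 2.125), ∇φ = (-8.5, 3.5, -0.75) → (-0.5, 1.5, 2.125) − 0.25·(-8.5, 3.5, -0.75) = (1.625, 0.625, 2.3125)
Step 4: at (1.625, 0.625, 2.3125), ∇φ = (5.125, -2.125, -0.375) → (1.625, 0.625, 2.3125) − 0.25·(5.125, -2.125, -0.375) = (0.34375, 1.15625, 2.40625)
Step 5: at (0.34375, 1.15625, 2.40625), ∇φ = (-3.09375, 1.28125, -0.1875) → (0.34375, 1.15625, 2.40625) − 0.25·(-3.09375, 1.28125, -0.1875) = (1.1171875, 0.8359375, 2.453125)
p = 1.1171875

1.1171875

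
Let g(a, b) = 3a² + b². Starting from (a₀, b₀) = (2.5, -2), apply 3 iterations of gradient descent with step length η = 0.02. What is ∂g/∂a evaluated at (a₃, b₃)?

∇g = (6a, 2b)
(a₁, b₁) = (2.5, -2) − 0.02·(15, -4) = (2.2, -1.92)
(a₂, b₂) = (2.2, -1.92) − 0.02·(13.2, -3.84) = (1.936, -1.8432)
(a₃, b₃) = (1.936, -1.8432) − 0.02·(11.616, -3.6864) = (1.70368, -1.769472)
∂g/∂a at (1.70368, -1.769472) = 10.22208

10.22208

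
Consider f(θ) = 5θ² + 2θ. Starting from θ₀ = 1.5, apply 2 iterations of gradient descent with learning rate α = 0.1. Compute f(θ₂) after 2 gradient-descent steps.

f′(θ) = 10θ + 2
Step 1: f′(1.5) = 17; θ₁ = 1.5 − 0.1·17 = -0.2
Step 2: f′(-0.2) = 0; θ₂ = -0.2 − 0.1·0 = -0.2
f(-0.2) = -0.2

-0.2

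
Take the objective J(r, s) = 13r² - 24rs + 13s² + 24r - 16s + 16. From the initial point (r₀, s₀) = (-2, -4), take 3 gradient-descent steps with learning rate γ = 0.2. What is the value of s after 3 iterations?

∇J = (26r - 24s + 24, -24r + 26s - 16)
Step 1: at (-2, -4), ∇J = (68, -72) → (-2, -4) − 0.2·(68, -72) = (-15.6, 10.4)
Step 2: at (-15.6, 10.4), ∇J = (-631.2, 628.8) → (-15.6, 10.4) − 0.2·(-631.2, 628.8) = (110.64, -115.36)
Step 3: at (110.64, -115.36), ∇J = (5669.28, -5670.72) → (110.64, -115.36) − 0.2·(5669.28, -5670.72) = (-1023.216, 1018.784)
s = 1018.784

1018.784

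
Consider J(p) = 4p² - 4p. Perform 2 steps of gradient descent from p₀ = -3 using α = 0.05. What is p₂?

-0.76

J′(p) = 8p - 4
p₁ = -3 − 0.05·(-28) = -1.6
p₂ = -1.6 − 0.05·(-16.8) = -0.76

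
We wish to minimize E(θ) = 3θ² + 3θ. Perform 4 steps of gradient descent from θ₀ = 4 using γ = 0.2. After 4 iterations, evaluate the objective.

E′(θ) = 6θ + 3
Step 1: E′(4) = 27; θ₁ = 4 − 0.2·27 = -1.4
Step 2: E′(-1.4) = -5.4; θ₂ = -1.4 − 0.2·(-5.4) = -0.32
Step 3: E′(-0.32) = 1.08; θ₃ = -0.32 − 0.2·1.08 = -0.536
Step 4: E′(-0.536) = -0.216; θ₄ = -0.536 − 0.2·(-0.216) = -0.4928
E(-0.4928) = -0.74984448

-0.74984448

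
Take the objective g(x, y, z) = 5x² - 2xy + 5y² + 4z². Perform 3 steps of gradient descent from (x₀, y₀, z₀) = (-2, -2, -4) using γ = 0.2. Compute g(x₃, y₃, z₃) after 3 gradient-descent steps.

4.478976

∇g = (10x - 2y, -2x + 10y, 8z)
(x₁, y₁, z₁) = (-2, -2, -4) − 0.2·(-16, -16, -32) = (1.2, 1.2, 2.4)
(x₂, y₂, z₂) = (1.2, 1.2, 2.4) − 0.2·(9.6, 9.6, 19.2) = (-0.72, -0.72, -1.44)
(x₃, y₃, z₃) = (-0.72, -0.72, -1.44) − 0.2·(-5.76, -5.76, -11.52) = (0.432, 0.432, 0.864)
g(0.432, 0.432, 0.864) = 4.478976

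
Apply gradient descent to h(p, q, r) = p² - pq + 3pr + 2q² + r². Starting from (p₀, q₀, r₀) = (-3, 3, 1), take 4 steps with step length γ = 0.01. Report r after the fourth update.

1.2616201

∇h = (2p - q + 3r, -p + 4q, 3p + 2r)
Step 1: at (-3, 3, 1), ∇h = (-6, 15, -7) → (-3, 3, 1) − 0.01·(-6, 15, -7) = (-2.94, 2.85, 1.07)
Step 2: at (-2.94, 2.85, 1.07), ∇h = (-5.52, 14.34, -6.68) → (-2.94, 2.85, 1.07) − 0.01·(-5.52, 14.34, -6.68) = (-2.8848, 2.7066, 1.1368)
Step 3: at (-2.8848, 2.7066, 1.1368), ∇h = (-5.0658, 13.7112, -6.3808) → (-2.8848, 2.7066, 1.1368) − 0.01·(-5.0658, 13.7112, -6.3808) = (-2.834142, 2.569488, 1.200608)
Step 4: at (-2.834142, 2.569488, 1.200608), ∇h = (-4.635948, 13.112094, -6.10121) → (-2.834142, 2.569488, 1.200608) − 0.01·(-4.635948, 13.112094, -6.10121) = (-2.78778252, 2.43836706, 1.2616201)
r = 1.2616201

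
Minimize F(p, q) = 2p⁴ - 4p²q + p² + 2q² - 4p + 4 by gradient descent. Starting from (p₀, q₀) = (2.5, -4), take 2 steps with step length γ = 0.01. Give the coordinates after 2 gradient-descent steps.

∇F = (8p³ - 8pq + 2p - 4, -4p² + 4q)
Step 1: at (2.5, -4), ∇F = (206, -41) → (2.5, -4) − 0.01·(206, -41) = (0.44, -3.59)
Step 2: at (0.44, -3.59), ∇F = (10.198272, -15.1344) → (0.44, -3.59) − 0.01·(10.198272, -15.1344) = (0.33801728, -3.438656)

(0.33801728, -3.438656)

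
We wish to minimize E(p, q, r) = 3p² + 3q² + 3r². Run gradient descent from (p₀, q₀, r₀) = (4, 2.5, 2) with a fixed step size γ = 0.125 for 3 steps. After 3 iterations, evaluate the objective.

0.01922607421875

∇E = (6p, 6q, 6r)
Step 1: at (4, 2.5, 2), ∇E = (24, 15, 12) → (4, 2.5, 2) − 0.125·(24, 15, 12) = (1, 0.625, 0.5)
Step 2: at (1, 0.625, 0.5), ∇E = (6, 3.75, 3) → (1, 0.625, 0.5) − 0.125·(6, 3.75, 3) = (0.25, 0.15625, 0.125)
Step 3: at (0.25, 0.15625, 0.125), ∇E = (1.5, 0.9375, 0.75) → (0.25, 0.15625, 0.125) − 0.125·(1.5, 0.9375, 0.75) = (0.0625, 0.0390625, 0.03125)
E(0.0625, 0.0390625, 0.03125) = 0.01922607421875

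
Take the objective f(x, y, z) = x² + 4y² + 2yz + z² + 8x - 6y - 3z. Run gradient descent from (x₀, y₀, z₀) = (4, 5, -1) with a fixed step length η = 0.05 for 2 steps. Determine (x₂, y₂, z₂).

∇f = (2x + 8, 8y + 2z - 6, 2y + 2z - 3)
Step 1: at (4, 5, -1), ∇f = (16, 32, 5) → (4, 5, -1) − 0.05·(16, 32, 5) = (3.2, 3.4, -1.25)
Step 2: at (3.2, 3.4, -1.25), ∇f = (14.4, 18.7, 1.3) → (3.2, 3.4, -1.25) − 0.05·(14.4, 18.7, 1.3) = (2.48, 2.465, -1.315)

(2.48, 2.465, -1.315)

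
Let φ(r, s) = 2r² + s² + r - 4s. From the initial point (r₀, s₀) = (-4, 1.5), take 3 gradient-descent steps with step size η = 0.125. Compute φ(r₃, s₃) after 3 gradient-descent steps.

-3.64105224609375

∇φ = (4r + 1, 2s - 4)
(r₁, s₁) = (-4, 1.5) − 0.125·(-15, -1) = (-2.125, 1.625)
(r₂, s₂) = (-2.125, 1.625) − 0.125·(-7.5, -0.75) = (-1.1875, 1.71875)
(r₃, s₃) = (-1.1875, 1.71875) − 0.125·(-3.75, -0.5625) = (-0.71875, 1.7890625)
φ(-0.71875, 1.7890625) = -3.64105224609375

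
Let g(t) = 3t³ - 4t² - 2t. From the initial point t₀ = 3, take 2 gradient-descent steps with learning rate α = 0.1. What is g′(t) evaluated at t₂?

963.950625

g′(t) = 9t² - 8t - 2
t₁ = 3 − 0.1·55 = -2.5
t₂ = -2.5 − 0.1·74.25 = -9.925
g′(t) at (-9.925) = 963.950625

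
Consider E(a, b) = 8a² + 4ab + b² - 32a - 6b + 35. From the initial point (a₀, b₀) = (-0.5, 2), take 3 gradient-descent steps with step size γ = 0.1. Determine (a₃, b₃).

∇E = (16a + 4b - 32, 4a + 2b - 6)
(a₁, b₁) = (-0.5, 2) − 0.1·(-32, -4) = (2.7, 2.4)
(a₂, b₂) = (2.7, 2.4) − 0.1·(20.8, 9.6) = (0.62, 1.44)
(a₃, b₃) = (0.62, 1.44) − 0.1·(-16.32, -0.64) = (2.252, 1.504)

(2.252, 1.504)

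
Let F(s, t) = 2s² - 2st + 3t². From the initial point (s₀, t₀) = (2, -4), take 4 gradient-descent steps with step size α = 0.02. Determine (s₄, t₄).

∇F = (4s - 2t, -2s + 6t)
(s₁, t₁) = (2, -4) − 0.02·(16, -28) = (1.68, -3.44)
(s₂, t₂) = (1.68, -3.44) − 0.02·(13.6, -24) = (1.408, -2.96)
(s₃, t₃) = (1.408, -2.96) − 0.02·(11.552, -20.576) = (1.17696, -2.54848)
(s₄, t₄) = (1.17696, -2.54848) − 0.02·(9.8048, -17.6448) = (0.980864, -2.195584)

(0.980864, -2.195584)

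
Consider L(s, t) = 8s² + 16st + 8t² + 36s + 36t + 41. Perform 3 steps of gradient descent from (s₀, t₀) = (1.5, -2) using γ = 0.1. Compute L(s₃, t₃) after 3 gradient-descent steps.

∇L = (16s + 16t + 36, 16s + 16t + 36)
(s₁, t₁) = (1.5, -2) − 0.1·(28, 28) = (-1.3, -4.8)
(s₂, t₂) = (-1.3, -4.8) − 0.1·(-61.6, -61.6) = (4.86, 1.36)
(s₃, t₃) = (4.86, 1.36) − 0.1·(135.52, 135.52) = (-8.692, -12.192)
L(-8.692, -12.192) = 2778.307648

2778.307648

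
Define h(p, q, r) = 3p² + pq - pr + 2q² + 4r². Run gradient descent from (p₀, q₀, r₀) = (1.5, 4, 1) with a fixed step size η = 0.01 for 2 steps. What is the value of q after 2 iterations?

3.6582

∇h = (6p + q - r, p + 4q, -p + 8r)
Step 1: at (1.5, 4, 1), ∇h = (12, 17.5, 6.5) → (1.5, 4, 1) − 0.01·(12, 17.5, 6.5) = (1.38, 3.825, 0.935)
Step 2: at (1.38, 3.825, 0.935), ∇h = (11.17, 16.68, 6.1) → (1.38, 3.825, 0.935) − 0.01·(11.17, 16.68, 6.1) = (1.2683, 3.6582, 0.874)
q = 3.6582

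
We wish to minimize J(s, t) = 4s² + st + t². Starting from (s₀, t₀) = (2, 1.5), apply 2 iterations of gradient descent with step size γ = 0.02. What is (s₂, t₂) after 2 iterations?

(1.358, 1.311)

∇J = (8s + t, s + 2t)
Step 1: at (2, 1.5), ∇J = (17.5, 5) → (2, 1.5) − 0.02·(17.5, 5) = (1.65, 1.4)
Step 2: at (1.65, 1.4), ∇J = (14.6, 4.45) → (1.65, 1.4) − 0.02·(14.6, 4.45) = (1.358, 1.311)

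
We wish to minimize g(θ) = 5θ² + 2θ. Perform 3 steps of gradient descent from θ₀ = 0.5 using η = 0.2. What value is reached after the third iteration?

g′(θ) = 10θ + 2
θ₁ = 0.5 − 0.2·7 = -0.9
θ₂ = -0.9 − 0.2·(-7) = 0.5
θ₃ = 0.5 − 0.2·7 = -0.9

-0.9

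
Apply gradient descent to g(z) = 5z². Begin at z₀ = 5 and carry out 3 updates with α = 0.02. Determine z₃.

g′(z) = 10z
Step 1: g′(5) = 50; z₁ = 5 − 0.02·50 = 4
Step 2: g′(4) = 40; z₂ = 4 − 0.02·40 = 3.2
Step 3: g′(3.2) = 32; z₃ = 3.2 − 0.02·32 = 2.56

2.56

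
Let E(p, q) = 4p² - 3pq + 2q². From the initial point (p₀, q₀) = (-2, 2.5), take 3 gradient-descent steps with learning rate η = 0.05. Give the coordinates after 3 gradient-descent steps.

(0.0414375, 0.953)

∇E = (8p - 3q, -3p + 4q)
(p₁, q₁) = (-2, 2.5) − 0.05·(-23.5, 16) = (-0.825, 1.7)
(p₂, q₂) = (-0.825, 1.7) − 0.05·(-11.7, 9.275) = (-0.24, 1.23625)
(p₃, q₃) = (-0.24, 1.23625) − 0.05·(-5.62875, 5.665) = (0.0414375, 0.953)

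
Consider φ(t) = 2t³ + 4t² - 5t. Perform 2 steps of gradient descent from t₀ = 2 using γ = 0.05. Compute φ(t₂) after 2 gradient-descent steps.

φ′(t) = 6t² + 8t - 5
Step 1: φ′(2) = 35; t₁ = 2 − 0.05·35 = 0.25
Step 2: φ′(0.25) = -2.625; t₂ = 0.25 − 0.05·(-2.625) = 0.38125
φ(0.38125) = -1.21401318359375

-1.21401318359375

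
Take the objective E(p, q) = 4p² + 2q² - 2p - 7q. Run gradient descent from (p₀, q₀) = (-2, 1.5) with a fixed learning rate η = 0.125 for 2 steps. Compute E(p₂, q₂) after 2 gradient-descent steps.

∇E = (8p - 2, 4q - 7)
Step 1: at (-2, 1.5), ∇E = (-18, -1) → (-2, 1.5) − 0.125·(-18, -1) = (0.25, 1.625)
Step 2: at (0.25, 1.625), ∇E = (0, -0.5) → (0.25, 1.625) − 0.125·(0, -0.5) = (0.25, 1.6875)
E(0.25, 1.6875) = -6.3671875

-6.3671875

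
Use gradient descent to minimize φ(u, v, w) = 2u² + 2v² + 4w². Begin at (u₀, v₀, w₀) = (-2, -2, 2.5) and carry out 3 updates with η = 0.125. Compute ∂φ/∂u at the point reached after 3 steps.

-1

∇φ = (4u, 4v, 8w)
Step 1: at (-2, -2, 2.5), ∇φ = (-8, -8, 20) → (-2, -2, 2.5) − 0.125·(-8, -8, 20) = (-1, -1, 0)
Step 2: at (-1, -1, 0), ∇φ = (-4, -4, 0) → (-1, -1, 0) − 0.125·(-4, -4, 0) = (-0.5, -0.5, 0)
Step 3: at (-0.5, -0.5, 0), ∇φ = (-2, -2, 0) → (-0.5, -0.5, 0) − 0.125·(-2, -2, 0) = (-0.25, -0.25, 0)
∂φ/∂u at (-0.25, -0.25, 0) = -1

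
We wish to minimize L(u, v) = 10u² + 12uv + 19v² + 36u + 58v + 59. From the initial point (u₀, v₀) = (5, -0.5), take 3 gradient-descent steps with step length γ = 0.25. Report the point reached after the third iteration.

∇L = (20u + 12v + 36, 12u + 38v + 58)
(u₁, v₁) = (5, -0.5) − 0.25·(130, 99) = (-27.5, -25.25)
(u₂, v₂) = (-27.5, -25.25) − 0.25·(-817, -1231.5) = (176.75, 282.625)
(u₃, v₃) = (176.75, 282.625) − 0.25·(6962.5, 12918.75) = (-1563.875, -2947.0625)

(-1563.875, -2947.0625)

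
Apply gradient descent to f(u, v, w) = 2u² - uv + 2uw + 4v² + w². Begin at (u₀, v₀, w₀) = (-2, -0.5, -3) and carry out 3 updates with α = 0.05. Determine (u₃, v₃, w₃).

∇f = (4u - v + 2w, -u + 8v, 2u + 2w)
Step 1: at (-2, -0.5, -3), ∇f = (-13.5, -2, -10) → (-2, -0.5, -3) − 0.05·(-13.5, -2, -10) = (-1.325, -0.4, -2.5)
Step 2: at (-1.325, -0.4, -2.5), ∇f = (-9.9, -1.875, -7.65) → (-1.325, -0.4, -2.5) − 0.05·(-9.9, -1.875, -7.65) = (-0.83, -0.30625, -2.1175)
Step 3: at (-0.83, -0.30625, -2.1175), ∇f = (-7.24875, -1.62, -5.895) → (-0.83, -0.30625, -2.1175) − 0.05·(-7.24875, -1.62, -5.895) = (-0.4675625, -0.22525, -1.82275)

(-0.4675625, -0.22525, -1.82275)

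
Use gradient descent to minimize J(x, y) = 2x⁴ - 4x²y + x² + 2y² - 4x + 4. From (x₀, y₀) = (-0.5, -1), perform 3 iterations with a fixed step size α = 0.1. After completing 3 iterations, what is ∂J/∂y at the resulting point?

-1.6176

∇J = (8x³ - 8xy + 2x - 4, -4x² + 4y)
(x₁, y₁) = (-0.5, -1) − 0.1·(-10, -5) = (0.5, -0.5)
(x₂, y₂) = (0.5, -0.5) − 0.1·(0, -3) = (0.5, -0.2)
(x₃, y₃) = (0.5, -0.2) − 0.1·(-1.2, -1.8) = (0.62, -0.02)
∂J/∂y at (0.62, -0.02) = -1.6176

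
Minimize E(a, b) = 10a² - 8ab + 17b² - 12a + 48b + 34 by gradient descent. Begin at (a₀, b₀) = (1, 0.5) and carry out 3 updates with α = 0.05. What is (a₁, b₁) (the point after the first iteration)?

(0.8, -2.35)

∇E = (20a - 8b - 12, -8a + 34b + 48)
Step 1: at (1, 0.5), ∇E = (4, 57) → (1, 0.5) − 0.05·(4, 57) = (0.8, -2.35)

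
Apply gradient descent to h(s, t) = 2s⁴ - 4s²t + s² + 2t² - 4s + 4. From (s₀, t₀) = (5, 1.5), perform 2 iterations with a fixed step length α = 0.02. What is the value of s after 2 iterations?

∇h = (8s³ - 8st + 2s - 4, -4s² + 4t)
(s₁, t₁) = (5, 1.5) − 0.02·(946, -94) = (-13.92, 3.38)
(s₂, t₂) = (-13.92, 3.38) − 0.02·(-21233.269504, -761.5456) = (410.74539008, 18.610912)
s = 410.74539008

410.74539008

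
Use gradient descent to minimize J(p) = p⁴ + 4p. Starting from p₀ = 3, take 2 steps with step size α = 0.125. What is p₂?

J′(p) = 4p³ + 4
p₁ = 3 − 0.125·112 = -11
p₂ = -11 − 0.125·(-5320) = 654

654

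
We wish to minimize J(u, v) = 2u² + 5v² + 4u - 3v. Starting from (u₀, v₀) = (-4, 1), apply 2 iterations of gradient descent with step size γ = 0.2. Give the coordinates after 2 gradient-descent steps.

(-1.12, 1)

∇J = (4u + 4, 10v - 3)
(u₁, v₁) = (-4, 1) − 0.2·(-12, 7) = (-1.6, -0.4)
(u₂, v₂) = (-1.6, -0.4) − 0.2·(-2.4, -7) = (-1.12, 1)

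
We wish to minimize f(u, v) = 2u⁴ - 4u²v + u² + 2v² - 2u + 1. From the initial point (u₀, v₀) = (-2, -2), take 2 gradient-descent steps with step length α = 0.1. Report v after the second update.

27.136

∇f = (8u³ - 8uv + 2u - 2, -4u² + 4v)
(u₁, v₁) = (-2, -2) − 0.1·(-102, -24) = (8.2, 0.4)
(u₂, v₂) = (8.2, 0.4) − 0.1·(4399.104, -267.36) = (-431.7104, 27.136)
v = 27.136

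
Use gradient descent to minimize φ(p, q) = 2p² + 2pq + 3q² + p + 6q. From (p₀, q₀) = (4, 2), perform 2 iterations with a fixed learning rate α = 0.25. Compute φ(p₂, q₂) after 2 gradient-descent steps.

∇φ = (4p + 2q + 1, 2p + 6q + 6)
Step 1: at (4, 2), ∇φ = (21, 26) → (4, 2) − 0.25·(21, 26) = (-1.25, -4.5)
Step 2: at (-1.25, -4.5), ∇φ = (-13, -23.5) → (-1.25, -4.5) − 0.25·(-13, -23.5) = (2, 1.375)
φ(2, 1.375) = 29.421875

29.421875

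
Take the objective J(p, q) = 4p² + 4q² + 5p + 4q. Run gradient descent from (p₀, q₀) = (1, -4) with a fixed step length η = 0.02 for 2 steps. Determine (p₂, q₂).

(0.5216, -2.9696)

∇J = (8p + 5, 8q + 4)
Step 1: at (1, -4), ∇J = (13, -28) → (1, -4) − 0.02·(13, -28) = (0.74, -3.44)
Step 2: at (0.74, -3.44), ∇J = (10.92, -23.52) → (0.74, -3.44) − 0.02·(10.92, -23.52) = (0.5216, -2.9696)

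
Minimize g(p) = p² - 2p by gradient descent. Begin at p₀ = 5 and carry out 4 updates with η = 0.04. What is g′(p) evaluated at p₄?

5.73114368

g′(p) = 2p - 2
p₁ = 5 − 0.04·8 = 4.68
p₂ = 4.68 − 0.04·7.36 = 4.3856
p₃ = 4.3856 − 0.04·6.7712 = 4.114752
p₄ = 4.114752 − 0.04·6.229504 = 3.86557184
g′(p) at (3.86557184) = 5.73114368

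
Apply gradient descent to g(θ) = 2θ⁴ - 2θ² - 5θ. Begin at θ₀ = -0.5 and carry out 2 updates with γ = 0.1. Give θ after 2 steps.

0.3608

g′(θ) = 8θ³ - 4θ - 5
Step 1: g′(-0.5) = -4; θ₁ = -0.5 − 0.1·(-4) = -0.1
Step 2: g′(-0.1) = -4.608; θ₂ = -0.1 − 0.1·(-4.608) = 0.3608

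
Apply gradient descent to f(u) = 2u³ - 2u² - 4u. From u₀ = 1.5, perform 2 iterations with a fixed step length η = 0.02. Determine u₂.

f′(u) = 6u² - 4u - 4
Step 1: f′(1.5) = 3.5; u₁ = 1.5 − 0.02·3.5 = 1.43
Step 2: f′(1.43) = 2.5494; u₂ = 1.43 − 0.02·2.5494 = 1.379012

1.379012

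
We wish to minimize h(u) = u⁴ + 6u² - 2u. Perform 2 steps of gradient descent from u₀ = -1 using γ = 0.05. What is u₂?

h′(u) = 4u³ + 12u - 2
u₁ = -1 − 0.05·(-18) = -0.1
u₂ = -0.1 − 0.05·(-3.204) = 0.0602

0.0602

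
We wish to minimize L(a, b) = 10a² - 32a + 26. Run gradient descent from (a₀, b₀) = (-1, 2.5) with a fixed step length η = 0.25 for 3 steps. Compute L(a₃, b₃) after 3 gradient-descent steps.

∇L = (20a - 32, 0)
(a₁, b₁) = (-1, 2.5) − 0.25·(-52, 0) = (12, 2.5)
(a₂, b₂) = (12, 2.5) − 0.25·(208, 0) = (-40, 2.5)
(a₃, b₃) = (-40, 2.5) − 0.25·(-832, 0) = (168, 2.5)
L(168, 2.5) = 276890

276890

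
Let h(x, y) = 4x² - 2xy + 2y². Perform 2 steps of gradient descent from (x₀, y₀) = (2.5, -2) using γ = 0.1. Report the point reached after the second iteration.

∇h = (8x - 2y, -2x + 4y)
(x₁, y₁) = (2.5, -2) − 0.1·(24, -13) = (0.1, -0.7)
(x₂, y₂) = (0.1, -0.7) − 0.1·(2.2, -3) = (-0.12, -0.4)

(-0.12, -0.4)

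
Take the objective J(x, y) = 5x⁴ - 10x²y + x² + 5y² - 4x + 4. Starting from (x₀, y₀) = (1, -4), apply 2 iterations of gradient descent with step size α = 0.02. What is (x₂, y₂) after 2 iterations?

∇J = (20x³ - 20xy + 2x - 4, -10x² + 10y)
(x₁, y₁) = (1, -4) − 0.02·(98, -50) = (-0.96, -3)
(x₂, y₂) = (-0.96, -3) − 0.02·(-81.21472, -39.216) = (0.6642944, -2.21568)

(0.6642944, -2.21568)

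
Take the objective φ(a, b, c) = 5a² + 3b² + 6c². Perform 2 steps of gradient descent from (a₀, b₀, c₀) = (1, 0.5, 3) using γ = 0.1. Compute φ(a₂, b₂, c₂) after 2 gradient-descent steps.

0.1056

∇φ = (10a, 6b, 12c)
(a₁, b₁, c₁) = (1, 0.5, 3) − 0.1·(10, 3, 36) = (0, 0.2, -0.6)
(a₂, b₂, c₂) = (0, 0.2, -0.6) − 0.1·(0, 1.2, -7.2) = (0, 0.08, 0.12)
φ(0, 0.08, 0.12) = 0.1056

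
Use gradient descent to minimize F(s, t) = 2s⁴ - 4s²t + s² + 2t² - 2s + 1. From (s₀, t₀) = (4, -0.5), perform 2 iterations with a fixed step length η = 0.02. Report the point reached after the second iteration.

∇F = (8s³ - 8st + 2s - 2, -4s² + 4t)
Step 1: at (4, -0.5), ∇F = (534, -66) → (4, -0.5) − 0.02·(534, -66) = (-6.68, 0.82)
Step 2: at (-6.68, 0.82), ∇F = (-2356.160256, -175.2096) → (-6.68, 0.82) − 0.02·(-2356.160256, -175.2096) = (40.44320512, 4.324192)

(40.44320512, 4.324192)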